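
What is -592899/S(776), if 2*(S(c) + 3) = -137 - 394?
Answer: 395266/179 ≈ 2208.2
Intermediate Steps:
S(c) = -537/2 (S(c) = -3 + (-137 - 394)/2 = -3 + (½)*(-531) = -3 - 531/2 = -537/2)
-592899/S(776) = -592899/(-537/2) = -592899*(-2/537) = 395266/179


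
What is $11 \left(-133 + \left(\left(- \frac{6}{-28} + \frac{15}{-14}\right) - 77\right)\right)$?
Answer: $- \frac{16236}{7} \approx -2319.4$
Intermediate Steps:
$11 \left(-133 + \left(\left(- \frac{6}{-28} + \frac{15}{-14}\right) - 77\right)\right) = 11 \left(-133 + \left(\left(\left(-6\right) \left(- \frac{1}{28}\right) + 15 \left(- \frac{1}{14}\right)\right) - 77\right)\right) = 11 \left(-133 + \left(\left(\frac{3}{14} - \frac{15}{14}\right) - 77\right)\right) = 11 \left(-133 - \frac{545}{7}\right) = 11 \left(- \frac{1476}{7}\right) = - \frac{16236}{7}$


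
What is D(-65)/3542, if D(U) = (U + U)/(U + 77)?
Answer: -65/21252 ≈ -0.0030585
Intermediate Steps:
D(U) = 2*U/(77 + U) (D(U) = (2*U)/(77 + U) = 2*U/(77 + U))
D(-65)/3542 = (2*(-65)/(77 - 65))/3542 = (2*(-65)/12)*(1/3542) = (2*(-65)*(1/12))*(1/3542) = -65/6*1/3542 = -65/21252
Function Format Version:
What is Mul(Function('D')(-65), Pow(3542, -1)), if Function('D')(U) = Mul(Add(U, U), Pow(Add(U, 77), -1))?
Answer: Rational(-65, 21252) ≈ -0.0030585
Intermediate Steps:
Function('D')(U) = Mul(2, U, Pow(Add(77, U), -1)) (Function('D')(U) = Mul(Mul(2, U), Pow(Add(77, U), -1)) = Mul(2, U, Pow(Add(77, U), -1)))
Mul(Function('D')(-65), Pow(3542, -1)) = Mul(Mul(2, -65, Pow(Add(77, -65), -1)), Pow(3542, -1)) = Mul(Mul(2, -65, Pow(12, -1)), Rational(1, 3542)) = Mul(Mul(2, -65, Rational(1, 12)), Rational(1, 3542)) = Mul(Rational(-65, 6), Rational(1, 3542)) = Rational(-65, 21252)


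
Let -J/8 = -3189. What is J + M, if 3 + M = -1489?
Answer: 24020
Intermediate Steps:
J = 25512 (J = -8*(-3189) = 25512)
M = -1492 (M = -3 - 1489 = -1492)
J + M = 25512 - 1492 = 24020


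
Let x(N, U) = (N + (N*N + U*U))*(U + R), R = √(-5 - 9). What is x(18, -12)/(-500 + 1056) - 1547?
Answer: -216491/139 + 243*I*√14/278 ≈ -1557.5 + 3.2706*I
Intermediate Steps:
R = I*√14 (R = √(-14) = I*√14 ≈ 3.7417*I)
x(N, U) = (U + I*√14)*(N + N² + U²) (x(N, U) = (N + (N*N + U*U))*(U + I*√14) = (N + (N² + U²))*(U + I*√14) = (N + N² + U²)*(U + I*√14) = (U + I*√14)*(N + N² + U²))
x(18, -12)/(-500 + 1056) - 1547 = ((-12)³ + 18*(-12) - 12*18² + I*18*√14 + I*√14*18² + I*√14*(-12)²)/(-500 + 1056) - 1547 = (-1728 - 216 - 12*324 + 18*I*√14 + I*√14*324 + I*√14*144)/556 - 1547 = (-1728 - 216 - 3888 + 18*I*√14 + 324*I*√14 + 144*I*√14)*(1/556) - 1547 = (-5832 + 486*I*√14)*(1/556) - 1547 = (-1458/139 + 243*I*√14/278) - 1547 = -216491/139 + 243*I*√14/278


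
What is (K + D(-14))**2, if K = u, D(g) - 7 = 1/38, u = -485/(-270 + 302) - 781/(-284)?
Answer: 10699441/369664 ≈ 28.944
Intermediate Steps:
u = -397/32 (u = -485/32 - 781*(-1/284) = -485*1/32 + 11/4 = -485/32 + 11/4 = -397/32 ≈ -12.406)
D(g) = 267/38 (D(g) = 7 + 1/38 = 267/38)
K = -397/32 ≈ -12.406
(K + D(-14))**2 = (-397/32 + 267/38)**2 = (-3271/608)**2 = 10699441/369664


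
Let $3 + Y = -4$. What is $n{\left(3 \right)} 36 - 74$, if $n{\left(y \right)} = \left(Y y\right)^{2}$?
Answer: $15802$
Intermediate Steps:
$Y = -7$ ($Y = -3 - 4 = -7$)
$n{\left(y \right)} = 49 y^{2}$ ($n{\left(y \right)} = \left(- 7 y\right)^{2} = 49 y^{2}$)
$n{\left(3 \right)} 36 - 74 = 49 \cdot 3^{2} \cdot 36 - 74 = 49 \cdot 9 \cdot 36 - 74 = 441 \cdot 36 - 74 = 15876 - 74 = 15802$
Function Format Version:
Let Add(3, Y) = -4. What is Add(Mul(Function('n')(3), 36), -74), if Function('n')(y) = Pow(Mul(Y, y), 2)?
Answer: 15802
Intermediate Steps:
Y = -7 (Y = Add(-3, -4) = -7)
Function('n')(y) = Mul(49, Pow(y, 2)) (Function('n')(y) = Pow(Mul(-7, y), 2) = Mul(49, Pow(y, 2)))
Add(Mul(Function('n')(3), 36), -74) = Add(Mul(Mul(49, Pow(3, 2)), 36), -74) = Add(Mul(Mul(49, 9), 36), -74) = Add(Mul(441, 36), -74) = Add(15876, -74) = 15802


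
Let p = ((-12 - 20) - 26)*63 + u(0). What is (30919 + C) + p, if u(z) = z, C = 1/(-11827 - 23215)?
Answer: 955420129/35042 ≈ 27265.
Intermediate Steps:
C = -1/35042 (C = 1/(-35042) = -1/35042 ≈ -2.8537e-5)
p = -3654 (p = ((-12 - 20) - 26)*63 + 0 = (-32 - 26)*63 + 0 = -58*63 + 0 = -3654 + 0 = -3654)
(30919 + C) + p = (30919 - 1/35042) - 3654 = 1083463597/35042 - 3654 = 955420129/35042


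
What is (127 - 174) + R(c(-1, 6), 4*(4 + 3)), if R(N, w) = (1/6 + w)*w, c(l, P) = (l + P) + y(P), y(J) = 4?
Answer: 2225/3 ≈ 741.67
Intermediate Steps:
c(l, P) = 4 + P + l (c(l, P) = (l + P) + 4 = (P + l) + 4 = 4 + P + l)
R(N, w) = w*(⅙ + w) (R(N, w) = (⅙ + w)*w = w*(⅙ + w))
(127 - 174) + R(c(-1, 6), 4*(4 + 3)) = (127 - 174) + (4*(4 + 3))*(⅙ + 4*(4 + 3)) = -47 + (4*7)*(⅙ + 4*7) = -47 + 28*(⅙ + 28) = -47 + 28*(169/6) = -47 + 2366/3 = 2225/3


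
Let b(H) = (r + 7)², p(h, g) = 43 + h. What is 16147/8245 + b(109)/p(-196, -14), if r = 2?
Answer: 11782/8245 ≈ 1.4290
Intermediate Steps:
b(H) = 81 (b(H) = (2 + 7)² = 9² = 81)
16147/8245 + b(109)/p(-196, -14) = 16147/8245 + 81/(43 - 196) = 16147*(1/8245) + 81/(-153) = 16147/8245 + 81*(-1/153) = 16147/8245 - 9/17 = 11782/8245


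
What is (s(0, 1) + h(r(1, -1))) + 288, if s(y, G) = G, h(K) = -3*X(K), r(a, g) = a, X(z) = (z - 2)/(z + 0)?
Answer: 292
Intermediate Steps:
X(z) = (-2 + z)/z
h(K) = -3*(-2 + K)/K
(s(0, 1) + h(r(1, -1))) + 288 = (1 + (-3 + 6/1)) + 288 = (1 + (-3 + 6*1)) + 288 = (1 + (-3 + 6)) + 288 = (1 + 3) + 288 = 4 + 288 = 292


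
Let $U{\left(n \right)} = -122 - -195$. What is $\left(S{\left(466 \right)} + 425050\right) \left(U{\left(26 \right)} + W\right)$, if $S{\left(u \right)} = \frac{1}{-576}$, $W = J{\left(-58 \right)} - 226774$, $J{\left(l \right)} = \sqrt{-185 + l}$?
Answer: $- \frac{6166992618011}{64} + \frac{244828799 i \sqrt{3}}{64} \approx -9.6359 \cdot 10^{10} + 6.6259 \cdot 10^{6} i$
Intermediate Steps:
$W = -226774 + 9 i \sqrt{3}$ ($W = \sqrt{-185 - 58} - 226774 = \sqrt{-243} - 226774 = 9 i \sqrt{3} - 226774 = -226774 + 9 i \sqrt{3} \approx -2.2677 \cdot 10^{5} + 15.588 i$)
$S{\left(u \right)} = - \frac{1}{576}$
$U{\left(n \right)} = 73$ ($U{\left(n \right)} = -122 + 195 = 73$)
$\left(S{\left(466 \right)} + 425050\right) \left(U{\left(26 \right)} + W\right) = \left(- \frac{1}{576} + 425050\right) \left(73 - \left(226774 - 9 i \sqrt{3}\right)\right) = \frac{244828799 \left(-226701 + 9 i \sqrt{3}\right)}{576} = - \frac{6166992618011}{64} + \frac{244828799 i \sqrt{3}}{64}$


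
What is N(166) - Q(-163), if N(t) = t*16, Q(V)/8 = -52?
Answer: 3072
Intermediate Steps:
Q(V) = -416 (Q(V) = 8*(-52) = -416)
N(t) = 16*t
N(166) - Q(-163) = 16*166 - 1*(-416) = 2656 + 416 = 3072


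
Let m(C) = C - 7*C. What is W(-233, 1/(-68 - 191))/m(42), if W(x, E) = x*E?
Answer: -233/65268 ≈ -0.0035699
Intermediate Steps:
m(C) = -6*C
W(x, E) = E*x
W(-233, 1/(-68 - 191))/m(42) = (-233/(-68 - 191))/((-6*42)) = (-233/(-259))/(-252) = -1/259*(-233)*(-1/252) = (233/259)*(-1/252) = -233/65268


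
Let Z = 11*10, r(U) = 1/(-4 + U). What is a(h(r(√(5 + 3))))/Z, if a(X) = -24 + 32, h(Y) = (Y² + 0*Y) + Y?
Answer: 4/55 ≈ 0.072727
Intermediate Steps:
Z = 110
h(Y) = Y + Y² (h(Y) = (Y² + 0) + Y = Y² + Y = Y + Y²)
a(X) = 8
a(h(r(√(5 + 3))))/Z = 8/110 = 8*(1/110) = 4/55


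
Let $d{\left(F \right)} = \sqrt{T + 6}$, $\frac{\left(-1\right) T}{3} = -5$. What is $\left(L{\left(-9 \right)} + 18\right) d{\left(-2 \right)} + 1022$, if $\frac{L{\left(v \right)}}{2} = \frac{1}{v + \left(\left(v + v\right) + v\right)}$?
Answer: $1022 + \frac{323 \sqrt{21}}{18} \approx 1104.2$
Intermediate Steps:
$T = 15$ ($T = \left(-3\right) \left(-5\right) = 15$)
$d{\left(F \right)} = \sqrt{21}$ ($d{\left(F \right)} = \sqrt{15 + 6} = \sqrt{21}$)
$L{\left(v \right)} = \frac{1}{2 v}$ ($L{\left(v \right)} = \frac{2}{v + \left(\left(v + v\right) + v\right)} = \frac{2}{v + \left(2 v + v\right)} = \frac{2}{v + 3 v} = \frac{2}{4 v} = 2 \frac{1}{4 v} = \frac{1}{2 v}$)
$\left(L{\left(-9 \right)} + 18\right) d{\left(-2 \right)} + 1022 = \left(\frac{1}{2 \left(-9\right)} + 18\right) \sqrt{21} + 1022 = \left(\frac{1}{2} \left(- \frac{1}{9}\right) + 18\right) \sqrt{21} + 1022 = \left(- \frac{1}{18} + 18\right) \sqrt{21} + 1022 = \frac{323 \sqrt{21}}{18} + 1022 = 1022 + \frac{323 \sqrt{21}}{18}$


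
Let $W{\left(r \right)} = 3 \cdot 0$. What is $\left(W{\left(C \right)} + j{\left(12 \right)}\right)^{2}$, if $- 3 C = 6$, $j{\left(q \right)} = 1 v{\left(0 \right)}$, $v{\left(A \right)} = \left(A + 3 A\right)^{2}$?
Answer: $0$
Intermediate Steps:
$v{\left(A \right)} = 16 A^{2}$ ($v{\left(A \right)} = \left(4 A\right)^{2} = 16 A^{2}$)
$j{\left(q \right)} = 0$ ($j{\left(q \right)} = 1 \cdot 16 \cdot 0^{2} = 1 \cdot 16 \cdot 0 = 1 \cdot 0 = 0$)
$C = -2$ ($C = \left(- \frac{1}{3}\right) 6 = -2$)
$W{\left(r \right)} = 0$
$\left(W{\left(C \right)} + j{\left(12 \right)}\right)^{2} = \left(0 + 0\right)^{2} = 0^{2} = 0$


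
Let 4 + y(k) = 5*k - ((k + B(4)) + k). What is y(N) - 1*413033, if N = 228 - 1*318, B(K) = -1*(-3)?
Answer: -413310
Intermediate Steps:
B(K) = 3
N = -90 (N = 228 - 318 = -90)
y(k) = -7 + 3*k (y(k) = -4 + (5*k - ((k + 3) + k)) = -4 + (5*k - ((3 + k) + k)) = -4 + (5*k - (3 + 2*k)) = -4 + (5*k + (-3 - 2*k)) = -4 + (-3 + 3*k) = -7 + 3*k)
y(N) - 1*413033 = (-7 + 3*(-90)) - 1*413033 = (-7 - 270) - 413033 = -277 - 413033 = -413310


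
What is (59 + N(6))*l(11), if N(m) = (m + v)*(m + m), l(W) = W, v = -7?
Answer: 517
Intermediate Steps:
N(m) = 2*m*(-7 + m) (N(m) = (m - 7)*(m + m) = (-7 + m)*(2*m) = 2*m*(-7 + m))
(59 + N(6))*l(11) = (59 + 2*6*(-7 + 6))*11 = (59 + 2*6*(-1))*11 = (59 - 12)*11 = 47*11 = 517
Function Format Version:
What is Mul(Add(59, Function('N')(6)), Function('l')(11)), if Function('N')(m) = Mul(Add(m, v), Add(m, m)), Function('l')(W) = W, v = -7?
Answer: 517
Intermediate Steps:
Function('N')(m) = Mul(2, m, Add(-7, m)) (Function('N')(m) = Mul(Add(m, -7), Add(m, m)) = Mul(Add(-7, m), Mul(2, m)) = Mul(2, m, Add(-7, m)))
Mul(Add(59, Function('N')(6)), Function('l')(11)) = Mul(Add(59, Mul(2, 6, Add(-7, 6))), 11) = Mul(Add(59, Mul(2, 6, -1)), 11) = Mul(Add(59, -12), 11) = Mul(47, 11) = 517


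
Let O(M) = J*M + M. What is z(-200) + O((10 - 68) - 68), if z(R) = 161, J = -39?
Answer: 4949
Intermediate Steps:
O(M) = -38*M (O(M) = -39*M + M = -38*M)
z(-200) + O((10 - 68) - 68) = 161 - 38*((10 - 68) - 68) = 161 - 38*(-58 - 68) = 161 - 38*(-126) = 161 + 4788 = 4949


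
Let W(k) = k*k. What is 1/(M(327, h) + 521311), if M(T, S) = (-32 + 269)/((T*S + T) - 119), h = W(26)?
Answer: 221260/115345272097 ≈ 1.9182e-6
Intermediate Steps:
W(k) = k²
h = 676 (h = 26² = 676)
M(T, S) = 237/(-119 + T + S*T) (M(T, S) = 237/((S*T + T) - 119) = 237/((T + S*T) - 119) = 237/(-119 + T + S*T))
1/(M(327, h) + 521311) = 1/(237/(-119 + 327 + 676*327) + 521311) = 1/(237/(-119 + 327 + 221052) + 521311) = 1/(237/221260 + 521311) = 1/(115345272097/221260) = 221260/115345272097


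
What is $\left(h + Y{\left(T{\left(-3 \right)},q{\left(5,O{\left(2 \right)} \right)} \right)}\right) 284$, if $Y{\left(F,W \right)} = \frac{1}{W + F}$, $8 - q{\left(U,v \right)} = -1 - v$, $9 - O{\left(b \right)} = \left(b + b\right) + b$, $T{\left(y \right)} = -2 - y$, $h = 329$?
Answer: $\frac{1214952}{13} \approx 93458.0$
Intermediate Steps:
$O{\left(b \right)} = 9 - 3 b$ ($O{\left(b \right)} = 9 - \left(\left(b + b\right) + b\right) = 9 - \left(2 b + b\right) = 9 - 3 b$)
$q{\left(U,v \right)} = 9 + v$ ($q{\left(U,v \right)} = 8 - \left(-1 - v\right) = 8 + \left(1 + v\right) = 9 + v$)
$Y{\left(F,W \right)} = \frac{1}{F + W}$
$\left(h + Y{\left(T{\left(-3 \right)},q{\left(5,O{\left(2 \right)} \right)} \right)}\right) 284 = \left(329 + \frac{1}{\left(-2 - -3\right) + \left(9 + \left(9 - 6\right)\right)}\right) 284 = \left(329 + \frac{1}{\left(-2 + 3\right) + \left(9 + \left(9 - 6\right)\right)}\right) 284 = \left(329 + \frac{1}{1 + \left(9 + 3\right)}\right) 284 = \left(329 + \frac{1}{1 + 12}\right) 284 = \left(329 + \frac{1}{13}\right) 284 = \frac{4278}{13} \cdot 284 = \frac{1214952}{13}$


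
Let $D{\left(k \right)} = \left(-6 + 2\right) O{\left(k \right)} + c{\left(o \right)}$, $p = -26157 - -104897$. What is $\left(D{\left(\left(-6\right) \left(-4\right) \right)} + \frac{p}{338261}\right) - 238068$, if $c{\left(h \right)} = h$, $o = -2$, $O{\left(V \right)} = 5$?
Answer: $- \frac{80536482750}{338261} \approx -2.3809 \cdot 10^{5}$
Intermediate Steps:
$p = 78740$ ($p = -26157 + 104897 = 78740$)
$D{\left(k \right)} = -22$ ($D{\left(k \right)} = \left(-6 + 2\right) 5 - 2 = \left(-4\right) 5 - 2 = -20 - 2 = -22$)
$\left(D{\left(\left(-6\right) \left(-4\right) \right)} + \frac{p}{338261}\right) - 238068 = \left(-22 + \frac{78740}{338261}\right) - 238068 = - \frac{7363002}{338261} - 238068 = - \frac{80536482750}{338261}$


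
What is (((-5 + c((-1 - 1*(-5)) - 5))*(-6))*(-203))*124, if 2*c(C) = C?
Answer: -830676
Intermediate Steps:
c(C) = C/2
(((-5 + c((-1 - 1*(-5)) - 5))*(-6))*(-203))*124 = (((-5 + ((-1 - 1*(-5)) - 5)/2)*(-6))*(-203))*124 = (((-5 + ((-1 + 5) - 5)/2)*(-6))*(-203))*124 = (((-5 + (4 - 5)/2)*(-6))*(-203))*124 = (((-5 + (1/2)*(-1))*(-6))*(-203))*124 = (((-5 - 1/2)*(-6))*(-203))*124 = (-11/2*(-6)*(-203))*124 = (33*(-203))*124 = -6699*124 = -830676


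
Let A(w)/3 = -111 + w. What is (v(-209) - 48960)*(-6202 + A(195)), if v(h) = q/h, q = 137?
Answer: 60885023150/209 ≈ 2.9132e+8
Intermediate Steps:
A(w) = -333 + 3*w (A(w) = 3*(-111 + w) = -333 + 3*w)
v(h) = 137/h
(v(-209) - 48960)*(-6202 + A(195)) = (137/(-209) - 48960)*(-6202 + (-333 + 3*195)) = (137*(-1/209) - 48960)*(-6202 + (-333 + 585)) = (-137/209 - 48960)*(-6202 + 252) = -10232777/209*(-5950) = 60885023150/209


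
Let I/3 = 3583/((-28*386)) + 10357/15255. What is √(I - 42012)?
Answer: I*√3524785299021246470/9159780 ≈ 204.97*I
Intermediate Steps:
I = 57279791/54958680 (I = 3*(3583/((-28*386)) + 10357/15255) = 3*(3583/(-10808) + 10357*(1/15255)) = 3*(3583*(-1/10808) + 10357/15255) = 3*(-3583/10808 + 10357/15255) = 3*(57279791/164876040) = 57279791/54958680 ≈ 1.0422)
√(I - 42012) = √(57279791/54958680 - 42012) = √(-2308866784369/54958680) = I*√3524785299021246470/9159780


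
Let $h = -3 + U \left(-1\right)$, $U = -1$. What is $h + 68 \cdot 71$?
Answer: $4826$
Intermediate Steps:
$h = -2$ ($h = -3 - -1 = -3 + 1 = -2$)
$h + 68 \cdot 71 = -2 + 68 \cdot 71 = -2 + 4828 = 4826$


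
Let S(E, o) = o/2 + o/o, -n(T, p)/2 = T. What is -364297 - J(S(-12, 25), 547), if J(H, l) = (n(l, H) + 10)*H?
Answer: -349663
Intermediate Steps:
n(T, p) = -2*T
S(E, o) = 1 + o/2 (S(E, o) = o*(½) + 1 = o/2 + 1 = 1 + o/2)
J(H, l) = H*(10 - 2*l) (J(H, l) = (-2*l + 10)*H = (10 - 2*l)*H = H*(10 - 2*l))
-364297 - J(S(-12, 25), 547) = -364297 - 2*(1 + (½)*25)*(5 - 1*547) = -364297 - 2*(1 + 25/2)*(5 - 547) = -364297 - 2*27*(-542)/2 = -364297 - 1*(-14634) = -364297 + 14634 = -349663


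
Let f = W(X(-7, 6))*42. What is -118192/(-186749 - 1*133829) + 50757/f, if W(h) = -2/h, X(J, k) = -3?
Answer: 13061707/7204 ≈ 1813.1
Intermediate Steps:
f = 28 (f = -2/(-3)*42 = -2*(-⅓)*42 = (⅔)*42 = 28)
-118192/(-186749 - 1*133829) + 50757/f = -118192/(-186749 - 1*133829) + 50757/28 = -118192/(-186749 - 133829) + 50757*(1/28) = -118192/(-320578) + 7251/4 = -118192*(-1/320578) + 7251/4 = 664/1801 + 7251/4 = 13061707/7204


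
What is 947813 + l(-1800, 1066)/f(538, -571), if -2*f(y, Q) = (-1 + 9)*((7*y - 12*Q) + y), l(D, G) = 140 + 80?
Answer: 10573801773/11156 ≈ 9.4781e+5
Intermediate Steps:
l(D, G) = 220
f(y, Q) = -32*y + 48*Q (f(y, Q) = -(-1 + 9)*((7*y - 12*Q) + y)/2 = -4*((-12*Q + 7*y) + y) = -4*(-12*Q + 8*y) = -(-96*Q + 64*y)/2 = -32*y + 48*Q)
947813 + l(-1800, 1066)/f(538, -571) = 947813 + 220/(-32*538 + 48*(-571)) = 947813 + 220/(-17216 - 27408) = 947813 + 220/(-44624) = 947813 + 220*(-1/44624) = 947813 - 55/11156 = 10573801773/11156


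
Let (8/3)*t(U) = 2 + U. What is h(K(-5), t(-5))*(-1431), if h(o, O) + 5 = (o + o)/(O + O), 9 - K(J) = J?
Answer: 24963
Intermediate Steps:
t(U) = ¾ + 3*U/8 (t(U) = 3*(2 + U)/8 = ¾ + 3*U/8)
K(J) = 9 - J
h(o, O) = -5 + o/O (h(o, O) = -5 + (o + o)/(O + O) = -5 + (2*o)/((2*O)) = -5 + (2*o)*(1/(2*O)) = -5 + o/O)
h(K(-5), t(-5))*(-1431) = (-5 + (9 - 1*(-5))/(¾ + (3/8)*(-5)))*(-1431) = (-5 + (9 + 5)/(¾ - 15/8))*(-1431) = (-5 + 14/(-9/8))*(-1431) = (-5 + 14*(-8/9))*(-1431) = (-5 - 112/9)*(-1431) = -157/9*(-1431) = 24963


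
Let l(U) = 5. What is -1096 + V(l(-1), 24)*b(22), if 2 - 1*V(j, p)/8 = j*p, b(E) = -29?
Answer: 26280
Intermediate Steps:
V(j, p) = 16 - 8*j*p
-1096 + V(l(-1), 24)*b(22) = -1096 + (16 - 8*5*24)*(-29) = -1096 + (16 - 960)*(-29) = -1096 - 944*(-29) = -1096 + 27376 = 26280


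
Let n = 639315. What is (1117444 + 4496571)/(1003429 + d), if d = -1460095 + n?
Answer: 5614015/182649 ≈ 30.737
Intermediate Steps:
d = -820780 (d = -1460095 + 639315 = -820780)
(1117444 + 4496571)/(1003429 + d) = (1117444 + 4496571)/(1003429 - 820780) = 5614015/182649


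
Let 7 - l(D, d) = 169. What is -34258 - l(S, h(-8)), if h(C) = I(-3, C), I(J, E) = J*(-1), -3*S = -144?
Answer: -34096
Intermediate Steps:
S = 48 (S = -⅓*(-144) = 48)
I(J, E) = -J
h(C) = 3 (h(C) = -1*(-3) = 3)
l(D, d) = -162 (l(D, d) = 7 - 1*169 = 7 - 169 = -162)
-34258 - l(S, h(-8)) = -34258 - 1*(-162) = -34258 + 162 = -34096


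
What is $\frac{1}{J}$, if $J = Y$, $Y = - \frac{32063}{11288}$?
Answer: $- \frac{11288}{32063} \approx -0.35206$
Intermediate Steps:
$Y = - \frac{32063}{11288}$ ($Y = \left(-32063\right) \frac{1}{11288} = - \frac{32063}{11288} \approx -2.8405$)
$J = - \frac{32063}{11288} \approx -2.8405$
$\frac{1}{J} = \frac{1}{- \frac{32063}{11288}} = - \frac{11288}{32063}$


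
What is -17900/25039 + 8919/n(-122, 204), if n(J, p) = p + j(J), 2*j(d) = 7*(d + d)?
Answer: -234957841/16275350 ≈ -14.436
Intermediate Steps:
j(d) = 7*d (j(d) = (7*(d + d))/2 = (7*(2*d))/2 = (14*d)/2 = 7*d)
n(J, p) = p + 7*J
-17900/25039 + 8919/n(-122, 204) = -17900/25039 + 8919/(204 + 7*(-122)) = -17900*1/25039 + 8919/(204 - 854) = -17900/25039 + 8919/(-650) = -17900/25039 + 8919*(-1/650) = -17900/25039 - 8919/650 = -234957841/16275350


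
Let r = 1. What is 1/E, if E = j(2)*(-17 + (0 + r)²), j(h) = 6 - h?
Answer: -1/64 ≈ -0.015625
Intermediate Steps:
E = -64 (E = (6 - 1*2)*(-17 + (0 + 1)²) = (6 - 2)*(-17 + 1²) = 4*(-17 + 1) = 4*(-16) = -64)
1/E = 1/(-64) = -1/64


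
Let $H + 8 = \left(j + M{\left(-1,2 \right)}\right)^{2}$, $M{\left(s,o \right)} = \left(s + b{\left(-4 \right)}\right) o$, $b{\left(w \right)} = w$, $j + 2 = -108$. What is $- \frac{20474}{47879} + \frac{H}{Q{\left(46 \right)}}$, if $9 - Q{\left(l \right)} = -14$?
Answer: $\frac{23744954}{37973} \approx 625.31$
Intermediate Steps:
$j = -110$ ($j = -2 - 108 = -110$)
$Q{\left(l \right)} = 23$ ($Q{\left(l \right)} = 9 - -14 = 9 + 14 = 23$)
$M{\left(s,o \right)} = o \left(-4 + s\right)$ ($M{\left(s,o \right)} = \left(s - 4\right) o = \left(-4 + s\right) o = o \left(-4 + s\right)$)
$H = 14392$ ($H = -8 + \left(-110 + 2 \left(-4 - 1\right)\right)^{2} = -8 + \left(-110 + 2 \left(-5\right)\right)^{2} = -8 + \left(-110 - 10\right)^{2} = -8 + \left(-120\right)^{2} = -8 + 14400 = 14392$)
$- \frac{20474}{47879} + \frac{H}{Q{\left(46 \right)}} = - \frac{20474}{47879} + \frac{14392}{23} = \left(-20474\right) \frac{1}{47879} + 14392 \cdot \frac{1}{23} = - \frac{706}{1651} + \frac{14392}{23} = \frac{23744954}{37973}$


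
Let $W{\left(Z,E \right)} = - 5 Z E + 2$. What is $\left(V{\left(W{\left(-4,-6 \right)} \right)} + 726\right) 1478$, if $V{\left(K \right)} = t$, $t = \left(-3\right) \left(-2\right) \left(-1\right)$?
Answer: $1064160$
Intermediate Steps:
$W{\left(Z,E \right)} = 2 - 5 E Z$ ($W{\left(Z,E \right)} = - 5 E Z + 2 = 2 - 5 E Z$)
$t = -6$ ($t = 6 \left(-1\right) = -6$)
$V{\left(K \right)} = -6$
$\left(V{\left(W{\left(-4,-6 \right)} \right)} + 726\right) 1478 = \left(-6 + 726\right) 1478 = 720 \cdot 1478 = 1064160$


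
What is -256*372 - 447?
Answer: -95679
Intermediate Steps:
-256*372 - 447 = -95232 - 447 = -95679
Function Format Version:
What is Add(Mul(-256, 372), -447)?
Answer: -95679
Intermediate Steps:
Add(Mul(-256, 372), -447) = Add(-95232, -447) = -95679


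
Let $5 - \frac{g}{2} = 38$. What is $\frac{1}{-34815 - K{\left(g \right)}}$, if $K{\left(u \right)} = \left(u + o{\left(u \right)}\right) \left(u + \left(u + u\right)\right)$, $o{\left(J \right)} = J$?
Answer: $- \frac{1}{60951} \approx -1.6407 \cdot 10^{-5}$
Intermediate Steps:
$g = -66$ ($g = 10 - 76 = -66$)
$K{\left(u \right)} = 6 u^{2}$ ($K{\left(u \right)} = \left(u + u\right) \left(u + \left(u + u\right)\right) = 2 u \left(u + 2 u\right) = 2 u 3 u = 6 u^{2}$)
$\frac{1}{-34815 - K{\left(g \right)}} = \frac{1}{-34815 - 6 \left(-66\right)^{2}} = \frac{1}{-34815 - 6 \cdot 4356} = \frac{1}{-34815 - 26136} = \frac{1}{-60951} = - \frac{1}{60951}$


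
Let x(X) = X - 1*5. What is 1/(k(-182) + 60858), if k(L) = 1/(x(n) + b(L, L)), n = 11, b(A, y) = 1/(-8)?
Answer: 47/2860334 ≈ 1.6432e-5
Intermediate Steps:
b(A, y) = -1/8
x(X) = -5 + X (x(X) = X - 5 = -5 + X)
k(L) = 8/47 (k(L) = 1/((-5 + 11) - 1/8) = 1/(6 - 1/8) = 1/(47/8) = 8/47)
1/(k(-182) + 60858) = 1/(8/47 + 60858) = 1/(2860334/47) = 47/2860334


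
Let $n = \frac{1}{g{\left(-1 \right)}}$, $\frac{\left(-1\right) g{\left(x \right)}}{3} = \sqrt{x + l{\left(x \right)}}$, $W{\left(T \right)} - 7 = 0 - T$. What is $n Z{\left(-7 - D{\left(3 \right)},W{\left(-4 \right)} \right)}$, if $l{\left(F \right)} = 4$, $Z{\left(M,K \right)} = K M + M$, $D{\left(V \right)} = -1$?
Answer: $8 \sqrt{3} \approx 13.856$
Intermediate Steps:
$W{\left(T \right)} = 7 - T$ ($W{\left(T \right)} = 7 + \left(0 - T\right) = 7 - T$)
$Z{\left(M,K \right)} = M + K M$
$g{\left(x \right)} = - 3 \sqrt{4 + x}$ ($g{\left(x \right)} = - 3 \sqrt{x + 4} = - 3 \sqrt{4 + x}$)
$n = - \frac{\sqrt{3}}{9}$ ($n = \frac{1}{\left(-3\right) \sqrt{4 - 1}} = \frac{1}{\left(-3\right) \sqrt{3}} = - \frac{\sqrt{3}}{9} \approx -0.19245$)
$n Z{\left(-7 - D{\left(3 \right)},W{\left(-4 \right)} \right)} = - \frac{\sqrt{3}}{9} \left(-7 - -1\right) \left(1 + \left(7 - -4\right)\right) = - \frac{\sqrt{3}}{9} \left(-7 + 1\right) \left(1 + \left(7 + 4\right)\right) = - \frac{\sqrt{3}}{9} \left(- 6 \left(1 + 11\right)\right) = - \frac{\sqrt{3}}{9} \left(\left(-6\right) 12\right) = - \frac{\sqrt{3}}{9} \left(-72\right) = 8 \sqrt{3}$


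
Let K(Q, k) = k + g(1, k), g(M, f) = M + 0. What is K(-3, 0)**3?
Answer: 1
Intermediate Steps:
g(M, f) = M
K(Q, k) = 1 + k (K(Q, k) = k + 1 = 1 + k)
K(-3, 0)**3 = (1 + 0)**3 = 1**3 = 1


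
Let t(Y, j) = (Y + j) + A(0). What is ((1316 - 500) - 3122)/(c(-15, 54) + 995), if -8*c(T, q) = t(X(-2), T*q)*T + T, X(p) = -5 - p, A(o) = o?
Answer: 4612/1055 ≈ 4.3716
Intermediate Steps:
t(Y, j) = Y + j (t(Y, j) = (Y + j) + 0 = Y + j)
c(T, q) = -T/8 - T*(-3 + T*q)/8 (c(T, q) = -(((-5 - 1*(-2)) + T*q)*T + T)/8 = -(((-5 + 2) + T*q)*T + T)/8 = -((-3 + T*q)*T + T)/8 = -(T*(-3 + T*q) + T)/8 = -(T + T*(-3 + T*q))/8 = -T/8 - T*(-3 + T*q)/8)
((1316 - 500) - 3122)/(c(-15, 54) + 995) = ((1316 - 500) - 3122)/((⅛)*(-15)*(2 - 1*(-15)*54) + 995) = (816 - 3122)/((⅛)*(-15)*(2 + 810) + 995) = -2306/((⅛)*(-15)*812 + 995) = -2306/(-3045/2 + 995) = -2306/(-1055/2) = -2306*(-2/1055) = 4612/1055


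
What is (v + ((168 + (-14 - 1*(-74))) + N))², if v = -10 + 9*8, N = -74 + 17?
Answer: 54289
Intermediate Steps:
N = -57
v = 62 (v = -10 + 72 = 62)
(v + ((168 + (-14 - 1*(-74))) + N))² = (62 + ((168 + (-14 - 1*(-74))) - 57))² = (62 + ((168 + (-14 + 74)) - 57))² = (62 + ((168 + 60) - 57))² = (62 + (228 - 57))² = (62 + 171)² = 233² = 54289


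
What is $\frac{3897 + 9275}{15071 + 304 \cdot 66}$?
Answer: $\frac{13172}{35135} \approx 0.3749$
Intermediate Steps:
$\frac{3897 + 9275}{15071 + 304 \cdot 66} = \frac{13172}{15071 + 20064} = \frac{13172}{35135}$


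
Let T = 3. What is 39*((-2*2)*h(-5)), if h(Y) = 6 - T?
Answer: -468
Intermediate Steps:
h(Y) = 3 (h(Y) = 6 - 1*3 = 6 - 3 = 3)
39*((-2*2)*h(-5)) = 39*(-2*2*3) = 39*(-4*3) = 39*(-12) = -468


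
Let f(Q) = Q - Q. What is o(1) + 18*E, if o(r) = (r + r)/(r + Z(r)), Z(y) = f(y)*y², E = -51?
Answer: -916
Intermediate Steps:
f(Q) = 0
Z(y) = 0 (Z(y) = 0*y² = 0)
o(r) = 2 (o(r) = (r + r)/(r + 0) = (2*r)/r = 2)
o(1) + 18*E = 2 + 18*(-51) = 2 - 918 = -916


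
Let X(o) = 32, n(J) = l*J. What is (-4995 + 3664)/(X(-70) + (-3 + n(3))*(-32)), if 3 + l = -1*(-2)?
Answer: -1331/224 ≈ -5.9420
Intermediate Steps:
l = -1 (l = -3 - 1*(-2) = -3 + 2 = -1)
n(J) = -J
(-4995 + 3664)/(X(-70) + (-3 + n(3))*(-32)) = (-4995 + 3664)/(32 + (-3 - 1*3)*(-32)) = -1331/(32 + (-3 - 3)*(-32)) = -1331/(32 - 6*(-32)) = -1331/(32 + 192) = -1331/224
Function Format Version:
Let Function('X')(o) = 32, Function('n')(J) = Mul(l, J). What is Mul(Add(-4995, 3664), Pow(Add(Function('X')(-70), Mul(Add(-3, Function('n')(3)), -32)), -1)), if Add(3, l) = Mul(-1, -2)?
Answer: Rational(-1331, 224) ≈ -5.9420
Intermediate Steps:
l = -1 (l = Add(-3, Mul(-1, -2)) = Add(-3, 2) = -1)
Function('n')(J) = Mul(-1, J)
Mul(Add(-4995, 3664), Pow(Add(Function('X')(-70), Mul(Add(-3, Function('n')(3)), -32)), -1)) = Mul(Add(-4995, 3664), Pow(Add(32, Mul(Add(-3, Mul(-1, 3)), -32)), -1)) = Mul(-1331, Pow(Add(32, Mul(Add(-3, -3), -32)), -1)) = Mul(-1331, Pow(Add(32, Mul(-6, -32)), -1)) = Mul(-1331, Pow(Add(32, 192), -1)) = Mul(-1331, Pow(224, -1)) = Mul(-1331, Rational(1, 224)) = Rational(-1331, 224)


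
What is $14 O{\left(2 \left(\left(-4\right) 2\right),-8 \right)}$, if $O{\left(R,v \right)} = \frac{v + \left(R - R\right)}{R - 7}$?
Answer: $\frac{112}{23} \approx 4.8696$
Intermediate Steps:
$O{\left(R,v \right)} = \frac{v}{-7 + R}$ ($O{\left(R,v \right)} = \frac{v + 0}{-7 + R} = \frac{v}{-7 + R}$)
$14 O{\left(2 \left(\left(-4\right) 2\right),-8 \right)} = 14 \left(- \frac{8}{-7 + 2 \left(\left(-4\right) 2\right)}\right) = 14 \left(- \frac{8}{-7 + 2 \left(-8\right)}\right) = 14 \left(- \frac{8}{-7 - 16}\right) = 14 \left(- \frac{8}{-23}\right) = 14 \left(\left(-8\right) \left(- \frac{1}{23}\right)\right) = 14 \cdot \frac{8}{23} = \frac{112}{23}$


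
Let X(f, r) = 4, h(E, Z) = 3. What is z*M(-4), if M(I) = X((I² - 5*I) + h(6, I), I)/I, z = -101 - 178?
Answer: 279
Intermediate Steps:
z = -279
M(I) = 4/I
z*M(-4) = -1116/(-4) = -1116*(-1)/4 = -279*(-1) = 279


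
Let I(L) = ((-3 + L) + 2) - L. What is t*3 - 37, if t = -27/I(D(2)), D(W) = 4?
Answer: 44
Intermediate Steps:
I(L) = -1 (I(L) = (-1 + L) - L = -1)
t = 27 (t = -27/(-1) = -27*(-1) = 27)
t*3 - 37 = 27*3 - 37 = 81 - 37 = 44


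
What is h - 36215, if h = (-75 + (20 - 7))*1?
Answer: -36277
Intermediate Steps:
h = -62 (h = (-75 + 13)*1 = -62*1 = -62)
h - 36215 = -62 - 36215 = -36277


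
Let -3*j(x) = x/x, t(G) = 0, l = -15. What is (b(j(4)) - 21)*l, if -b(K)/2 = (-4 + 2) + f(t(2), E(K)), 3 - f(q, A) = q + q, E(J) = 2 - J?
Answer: 345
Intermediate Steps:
f(q, A) = 3 - 2*q (f(q, A) = 3 - (q + q) = 3 - 2*q)
j(x) = -⅓ (j(x) = -x/(3*x) = -⅓*1 = -⅓)
b(K) = -2 (b(K) = -2*((-4 + 2) + (3 - 2*0)) = -2*(-2 + (3 + 0)) = -2*(-2 + 3) = -2*1 = -2)
(b(j(4)) - 21)*l = (-2 - 21)*(-15) = -23*(-15) = 345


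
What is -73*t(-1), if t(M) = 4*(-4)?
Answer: 1168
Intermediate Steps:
t(M) = -16
-73*t(-1) = -73*(-16) = 1168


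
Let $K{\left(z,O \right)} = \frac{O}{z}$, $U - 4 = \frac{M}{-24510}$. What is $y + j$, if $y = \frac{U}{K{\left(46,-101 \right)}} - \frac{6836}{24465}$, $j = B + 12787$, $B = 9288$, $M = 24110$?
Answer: $\frac{44561195868073}{2018778405} \approx 22073.0$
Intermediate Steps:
$U = \frac{7393}{2451}$ ($U = 4 + \frac{24110}{-24510} = 4 + 24110 \left(- \frac{1}{24510}\right) = 4 - \frac{2411}{2451} = \frac{7393}{2451} \approx 3.0163$)
$j = 22075$ ($j = 9288 + 12787 = 22075$)
$y = - \frac{3337422302}{2018778405}$ ($y = \frac{7393}{2451 \left(- \frac{101}{46}\right)} - \frac{6836}{24465} = \frac{7393}{2451} \left(- \frac{46}{101}\right) - \frac{6836}{24465} = - \frac{340078}{247551} - \frac{6836}{24465} = - \frac{3337422302}{2018778405} \approx -1.6532$)
$y + j = - \frac{3337422302}{2018778405} + 22075 = \frac{44561195868073}{2018778405}$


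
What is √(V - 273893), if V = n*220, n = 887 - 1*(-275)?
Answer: I*√18253 ≈ 135.1*I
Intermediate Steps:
n = 1162 (n = 887 + 275 = 1162)
V = 255640 (V = 1162*220 = 255640)
√(V - 273893) = √(255640 - 273893) = √(-18253) = I*√18253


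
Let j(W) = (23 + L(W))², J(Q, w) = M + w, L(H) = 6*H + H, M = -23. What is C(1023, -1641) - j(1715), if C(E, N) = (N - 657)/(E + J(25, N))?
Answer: -92735252246/641 ≈ -1.4467e+8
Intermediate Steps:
L(H) = 7*H
J(Q, w) = -23 + w
C(E, N) = (-657 + N)/(-23 + E + N) (C(E, N) = (N - 657)/(E + (-23 + N)) = (-657 + N)/(-23 + E + N))
j(W) = (23 + 7*W)²
C(1023, -1641) - j(1715) = (-657 - 1641)/(-23 + 1023 - 1641) - (23 + 7*1715)² = -2298/(-641) - (23 + 12005)² = -1/641*(-2298) - 1*12028² = 2298/641 - 1*144672784 = 2298/641 - 144672784 = -92735252246/641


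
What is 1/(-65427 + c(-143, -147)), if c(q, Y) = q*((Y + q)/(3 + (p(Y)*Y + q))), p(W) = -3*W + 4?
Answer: -13111/857821691 ≈ -1.5284e-5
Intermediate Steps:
p(W) = 4 - 3*W
c(q, Y) = q*(Y + q)/(3 + q + Y*(4 - 3*Y)) (c(q, Y) = q*((Y + q)/(3 + ((4 - 3*Y)*Y + q))) = q*((Y + q)/(3 + (Y*(4 - 3*Y) + q))) = q*((Y + q)/(3 + (q + Y*(4 - 3*Y)))) = q*((Y + q)/(3 + q + Y*(4 - 3*Y))) = q*(Y + q)/(3 + q + Y*(4 - 3*Y)))
1/(-65427 + c(-143, -147)) = 1/(-65427 - 143*(-147 - 143)/(3 - 143 - 1*(-147)*(-4 + 3*(-147)))) = 1/(-65427 - 143*(-290)/(3 - 143 - 1*(-147)*(-4 - 441))) = 1/(-65427 - 143*(-290)/(3 - 143 - 1*(-147)*(-445))) = 1/(-65427 - 143*(-290)/(3 - 143 - 65415)) = 1/(-65427 - 143*(-290)/(-65555)) = 1/(-65427 - 143*(-1/65555)*(-290)) = 1/(-65427 - 8294/13111) = 1/(-857821691/13111) = -13111/857821691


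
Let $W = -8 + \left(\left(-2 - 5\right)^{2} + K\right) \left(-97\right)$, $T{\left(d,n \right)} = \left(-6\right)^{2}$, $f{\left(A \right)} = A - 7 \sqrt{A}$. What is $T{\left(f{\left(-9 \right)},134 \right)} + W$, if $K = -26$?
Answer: $-2203$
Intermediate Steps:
$T{\left(d,n \right)} = 36$
$W = -2239$ ($W = -8 + \left(\left(-2 - 5\right)^{2} - 26\right) \left(-97\right) = -8 + \left(\left(-7\right)^{2} - 26\right) \left(-97\right) = -8 + \left(49 - 26\right) \left(-97\right) = -8 + 23 \left(-97\right) = -8 - 2231 = -2239$)
$T{\left(f{\left(-9 \right)},134 \right)} + W = 36 - 2239 = -2203$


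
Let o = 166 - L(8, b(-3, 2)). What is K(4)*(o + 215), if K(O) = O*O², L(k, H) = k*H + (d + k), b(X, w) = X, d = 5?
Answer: 25088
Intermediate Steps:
L(k, H) = 5 + k + H*k (L(k, H) = k*H + (5 + k) = H*k + (5 + k) = 5 + k + H*k)
K(O) = O³
o = 177 (o = 166 - (5 + 8 - 3*8) = 166 - (5 + 8 - 24) = 166 - 1*(-11) = 166 + 11 = 177)
K(4)*(o + 215) = 4³*(177 + 215) = 64*392 = 25088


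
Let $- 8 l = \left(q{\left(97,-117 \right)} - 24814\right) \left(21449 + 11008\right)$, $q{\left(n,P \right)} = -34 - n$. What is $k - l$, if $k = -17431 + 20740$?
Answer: $- \frac{809613393}{8} \approx -1.012 \cdot 10^{8}$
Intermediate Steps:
$k = 3309$
$l = \frac{809639865}{8}$ ($l = - \frac{\left(\left(-34 - 97\right) - 24814\right) \left(21449 + 11008\right)}{8} = - \frac{\left(\left(-34 - 97\right) - 24814\right) 32457}{8} = - \frac{\left(-131 - 24814\right) 32457}{8} = - \frac{\left(-24945\right) 32457}{8} = \left(- \frac{1}{8}\right) \left(-809639865\right) = \frac{809639865}{8} \approx 1.012 \cdot 10^{8}$)
$k - l = 3309 - \frac{809639865}{8} = - \frac{809613393}{8}$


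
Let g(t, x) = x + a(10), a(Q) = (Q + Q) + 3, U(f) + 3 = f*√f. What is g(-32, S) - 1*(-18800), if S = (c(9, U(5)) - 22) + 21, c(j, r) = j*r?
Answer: 18795 + 45*√5 ≈ 18896.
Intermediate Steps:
U(f) = -3 + f^(3/2) (U(f) = -3 + f*√f = -3 + f^(3/2))
a(Q) = 3 + 2*Q (a(Q) = 2*Q + 3 = 3 + 2*Q)
S = -28 + 45*√5 (S = (9*(-3 + 5^(3/2)) - 22) + 21 = (9*(-3 + 5*√5) - 22) + 21 = ((-27 + 45*√5) - 22) + 21 = (-49 + 45*√5) + 21 = -28 + 45*√5 ≈ 72.623)
g(t, x) = 23 + x (g(t, x) = x + (3 + 2*10) = x + (3 + 20) = x + 23 = 23 + x)
g(-32, S) - 1*(-18800) = (23 + (-28 + 45*√5)) - 1*(-18800) = (-5 + 45*√5) + 18800 = 18795 + 45*√5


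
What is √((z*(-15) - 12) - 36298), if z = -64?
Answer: 5*I*√1414 ≈ 188.02*I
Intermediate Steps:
√((z*(-15) - 12) - 36298) = √((-64*(-15) - 12) - 36298) = √((960 - 12) - 36298) = √(948 - 36298) = √(-35350) = 5*I*√1414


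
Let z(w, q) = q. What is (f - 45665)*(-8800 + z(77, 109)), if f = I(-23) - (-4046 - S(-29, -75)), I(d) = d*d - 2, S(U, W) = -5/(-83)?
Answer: 29641794021/83 ≈ 3.5713e+8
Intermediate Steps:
S(U, W) = 5/83 (S(U, W) = -5*(-1/83) = 5/83)
I(d) = -2 + d**2 (I(d) = d**2 - 2 = -2 + d**2)
f = 379564/83 (f = (-2 + (-23)**2) - (-4046 - 1*5/83) = (-2 + 529) - (-4046 - 5/83) = 527 - 1*(-335823/83) = 527 + 335823/83 = 379564/83 ≈ 4573.1)
(f - 45665)*(-8800 + z(77, 109)) = (379564/83 - 45665)*(-8800 + 109) = -3410631/83*(-8691) = 29641794021/83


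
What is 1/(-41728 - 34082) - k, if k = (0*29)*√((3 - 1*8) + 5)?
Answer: -1/75810 ≈ -1.3191e-5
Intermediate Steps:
k = 0 (k = 0*√((3 - 8) + 5) = 0*√(-5 + 5) = 0*√0 = 0*0 = 0)
1/(-41728 - 34082) - k = 1/(-41728 - 34082) - 1*0 = 1/(-75810) + 0 = -1/75810 + 0 = -1/75810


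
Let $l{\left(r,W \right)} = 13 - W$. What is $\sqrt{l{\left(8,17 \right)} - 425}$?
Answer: $i \sqrt{429} \approx 20.712 i$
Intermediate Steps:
$\sqrt{l{\left(8,17 \right)} - 425} = \sqrt{\left(13 - 17\right) - 425} = \sqrt{-4 - 425} = \sqrt{-429} = i \sqrt{429}$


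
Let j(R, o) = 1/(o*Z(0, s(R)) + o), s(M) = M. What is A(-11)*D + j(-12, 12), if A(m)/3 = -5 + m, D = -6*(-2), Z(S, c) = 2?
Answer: -20735/36 ≈ -575.97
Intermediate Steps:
D = 12
A(m) = -15 + 3*m (A(m) = 3*(-5 + m) = -15 + 3*m)
j(R, o) = 1/(3*o) (j(R, o) = 1/(o*2 + o) = 1/(2*o + o) = 1/(3*o))
A(-11)*D + j(-12, 12) = (-15 + 3*(-11))*12 + (⅓)/12 = (-15 - 33)*12 + (⅓)*(1/12) = -48*12 + 1/36 = -576 + 1/36 = -20735/36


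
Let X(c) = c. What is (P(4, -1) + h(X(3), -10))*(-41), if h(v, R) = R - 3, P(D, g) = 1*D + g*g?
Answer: 328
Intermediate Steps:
P(D, g) = D + g²
h(v, R) = -3 + R
(P(4, -1) + h(X(3), -10))*(-41) = ((4 + (-1)²) + (-3 - 10))*(-41) = ((4 + 1) - 13)*(-41) = (5 - 13)*(-41) = -8*(-41) = 328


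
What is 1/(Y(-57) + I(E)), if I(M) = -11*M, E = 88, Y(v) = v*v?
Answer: 1/2281 ≈ 0.00043840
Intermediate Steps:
Y(v) = v**2
1/(Y(-57) + I(E)) = 1/((-57)**2 - 11*88) = 1/(3249 - 968) = 1/2281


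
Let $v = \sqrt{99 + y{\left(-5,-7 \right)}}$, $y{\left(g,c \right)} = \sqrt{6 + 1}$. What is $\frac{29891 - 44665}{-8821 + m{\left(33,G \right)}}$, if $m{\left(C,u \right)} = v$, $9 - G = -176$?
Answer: $\frac{14774}{8821 - \sqrt{99 + \sqrt{7}}} \approx 1.6768$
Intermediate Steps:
$G = 185$ ($G = 9 - -176 = 9 + 176 = 185$)
$y{\left(g,c \right)} = \sqrt{7}$
$v = \sqrt{99 + \sqrt{7}} \approx 10.082$
$m{\left(C,u \right)} = \sqrt{99 + \sqrt{7}}$
$\frac{29891 - 44665}{-8821 + m{\left(33,G \right)}} = \frac{29891 - 44665}{-8821 + \sqrt{99 + \sqrt{7}}} = - \frac{14774}{-8821 + \sqrt{99 + \sqrt{7}}}$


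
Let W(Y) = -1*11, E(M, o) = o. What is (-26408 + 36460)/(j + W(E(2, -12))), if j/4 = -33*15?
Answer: -10052/1991 ≈ -5.0487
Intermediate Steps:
W(Y) = -11
j = -1980 (j = 4*(-33*15) = 4*(-495) = -1980)
(-26408 + 36460)/(j + W(E(2, -12))) = (-26408 + 36460)/(-1980 - 11) = 10052/(-1991) = 10052*(-1/1991) = -10052/1991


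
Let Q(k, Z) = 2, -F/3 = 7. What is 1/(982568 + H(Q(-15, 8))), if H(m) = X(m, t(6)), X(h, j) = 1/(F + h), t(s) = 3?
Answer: 19/18668791 ≈ 1.0177e-6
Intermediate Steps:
F = -21 (F = -3*7 = -21)
X(h, j) = 1/(-21 + h)
H(m) = 1/(-21 + m)
1/(982568 + H(Q(-15, 8))) = 1/(982568 + 1/(-21 + 2)) = 1/(982568 + 1/(-19)) = 1/(982568 - 1/19) = 1/(18668791/19) = 19/18668791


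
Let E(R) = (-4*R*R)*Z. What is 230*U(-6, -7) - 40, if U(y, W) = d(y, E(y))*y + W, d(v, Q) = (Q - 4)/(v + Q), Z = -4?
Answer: -57662/19 ≈ -3034.8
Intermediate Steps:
E(R) = 16*R² (E(R) = -4*R*R*(-4) = -4*R²*(-4) = 16*R²)
d(v, Q) = (-4 + Q)/(Q + v)
U(y, W) = W + y*(-4 + 16*y²)/(y + 16*y²) (U(y, W) = ((-4 + 16*y²)/(16*y² + y))*y + W = ((-4 + 16*y²)/(y + 16*y²))*y + W = y*(-4 + 16*y²)/(y + 16*y²) + W = W + y*(-4 + 16*y²)/(y + 16*y²))
230*U(-6, -7) - 40 = 230*((-4 + 16*(-6)² - 7*(1 + 16*(-6)))/(1 + 16*(-6))) - 40 = 230*((-4 + 16*36 - 7*(1 - 96))/(1 - 96)) - 40 = 230*((-4 + 576 - 7*(-95))/(-95)) - 40 = 230*(-(-4 + 576 + 665)/95) - 40 = 230*(-1/95*1237) - 40 = 230*(-1237/95) - 40 = -56902/19 - 40 = -57662/19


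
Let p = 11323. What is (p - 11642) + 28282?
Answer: 27963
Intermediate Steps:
(p - 11642) + 28282 = (11323 - 11642) + 28282 = -319 + 28282 = 27963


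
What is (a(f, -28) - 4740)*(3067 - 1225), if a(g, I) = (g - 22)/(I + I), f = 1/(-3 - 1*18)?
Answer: -1711149539/196 ≈ -8.7304e+6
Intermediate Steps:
f = -1/21 (f = 1/(-3 - 18) = 1/(-21) = -1/21 ≈ -0.047619)
a(g, I) = (-22 + g)/(2*I) (a(g, I) = (-22 + g)/((2*I)) = (-22 + g)*(1/(2*I)) = (-22 + g)/(2*I))
(a(f, -28) - 4740)*(3067 - 1225) = ((½)*(-22 - 1/21)/(-28) - 4740)*(3067 - 1225) = ((½)*(-1/28)*(-463/21) - 4740)*1842 = (463/1176 - 4740)*1842 = -5573777/1176*1842 = -1711149539/196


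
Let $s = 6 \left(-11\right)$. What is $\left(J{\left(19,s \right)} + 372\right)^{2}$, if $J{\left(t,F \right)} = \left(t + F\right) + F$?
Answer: $67081$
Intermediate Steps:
$s = -66$
$J{\left(t,F \right)} = t + 2 F$ ($J{\left(t,F \right)} = \left(F + t\right) + F = t + 2 F$)
$\left(J{\left(19,s \right)} + 372\right)^{2} = \left(\left(19 + 2 \left(-66\right)\right) + 372\right)^{2} = \left(\left(19 - 132\right) + 372\right)^{2} = \left(-113 + 372\right)^{2} = 259^{2} = 67081$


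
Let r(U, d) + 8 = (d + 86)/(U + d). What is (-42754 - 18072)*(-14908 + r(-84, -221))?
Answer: 55342475274/61 ≈ 9.0725e+8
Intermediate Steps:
r(U, d) = -8 + (86 + d)/(U + d) (r(U, d) = -8 + (d + 86)/(U + d) = -8 + (86 + d)/(U + d))
(-42754 - 18072)*(-14908 + r(-84, -221)) = (-42754 - 18072)*(-14908 + (86 - 8*(-84) - 7*(-221))/(-84 - 221)) = -60826*(-14908 + (86 + 672 + 1547)/(-305)) = -60826*(-14908 - 1/305*2305) = -60826*(-14908 - 461/61) = -60826*(-909849/61) = 55342475274/61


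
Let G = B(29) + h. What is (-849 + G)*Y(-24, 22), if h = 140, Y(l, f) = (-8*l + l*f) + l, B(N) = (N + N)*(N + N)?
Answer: -955800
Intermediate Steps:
B(N) = 4*N² (B(N) = (2*N)*(2*N) = 4*N²)
Y(l, f) = -7*l + f*l (Y(l, f) = (-8*l + f*l) + l = -7*l + f*l)
G = 3504 (G = 4*29² + 140 = 4*841 + 140 = 3364 + 140 = 3504)
(-849 + G)*Y(-24, 22) = (-849 + 3504)*(-24*(-7 + 22)) = 2655*(-24*15) = 2655*(-360) = -955800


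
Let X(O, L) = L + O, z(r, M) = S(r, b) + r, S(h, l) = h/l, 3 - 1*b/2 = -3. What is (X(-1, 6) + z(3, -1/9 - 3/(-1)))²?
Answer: 1089/16 ≈ 68.063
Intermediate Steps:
b = 12 (b = 6 - 2*(-3) = 6 + 6 = 12)
z(r, M) = 13*r/12 (z(r, M) = r/12 + r = 13*r/12)
(X(-1, 6) + z(3, -1/9 - 3/(-1)))² = ((6 - 1) + (13/12)*3)² = (5 + 13/4)² = (33/4)² = 1089/16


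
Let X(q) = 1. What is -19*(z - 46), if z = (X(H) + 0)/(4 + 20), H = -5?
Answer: 20957/24 ≈ 873.21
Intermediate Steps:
z = 1/24 (z = (1 + 0)/(4 + 20) = 1/24 ≈ 0.041667)
-19*(z - 46) = -19*(1/24 - 46) = -19*(-1103/24) = 20957/24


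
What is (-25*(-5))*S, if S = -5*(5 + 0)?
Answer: -3125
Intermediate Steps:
S = -25 (S = -5*5 = -25)
(-25*(-5))*S = -25*(-5)*(-25) = 125*(-25) = -3125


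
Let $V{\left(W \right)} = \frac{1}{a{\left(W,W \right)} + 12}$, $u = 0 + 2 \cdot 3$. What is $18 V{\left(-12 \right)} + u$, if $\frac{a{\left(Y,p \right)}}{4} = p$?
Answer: $\frac{11}{2} \approx 5.5$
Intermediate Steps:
$a{\left(Y,p \right)} = 4 p$
$u = 6$ ($u = 0 + 6 = 6$)
$V{\left(W \right)} = \frac{1}{12 + 4 W}$ ($V{\left(W \right)} = \frac{1}{4 W + 12} = \frac{1}{12 + 4 W}$)
$18 V{\left(-12 \right)} + u = 18 \frac{1}{4 \left(3 - 12\right)} + 6 = 18 \frac{1}{4 \left(-9\right)} + 6 = 18 \cdot \frac{1}{4} \left(- \frac{1}{9}\right) + 6 = 18 \left(- \frac{1}{36}\right) + 6 = - \frac{1}{2} + 6 = \frac{11}{2}$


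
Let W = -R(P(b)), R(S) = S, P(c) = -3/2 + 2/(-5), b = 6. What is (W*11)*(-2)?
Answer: -209/5 ≈ -41.800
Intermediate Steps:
P(c) = -19/10 (P(c) = -3*1/2 + 2*(-1/5) = -3/2 - 2/5 = -19/10)
W = 19/10 (W = -1*(-19/10) = 19/10 ≈ 1.9000)
(W*11)*(-2) = ((19/10)*11)*(-2) = (209/10)*(-2) = -209/5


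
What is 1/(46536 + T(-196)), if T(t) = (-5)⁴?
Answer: 1/47161 ≈ 2.1204e-5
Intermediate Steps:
T(t) = 625
1/(46536 + T(-196)) = 1/(46536 + 625) = 1/47161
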